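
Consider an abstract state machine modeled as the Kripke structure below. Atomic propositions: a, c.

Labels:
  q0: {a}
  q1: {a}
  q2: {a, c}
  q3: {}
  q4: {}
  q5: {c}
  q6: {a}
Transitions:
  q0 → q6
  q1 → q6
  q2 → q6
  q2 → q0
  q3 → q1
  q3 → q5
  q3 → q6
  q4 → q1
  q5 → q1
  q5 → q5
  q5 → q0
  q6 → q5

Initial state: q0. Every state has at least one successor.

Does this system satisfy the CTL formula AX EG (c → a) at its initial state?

States satisfying EG (c → a): ∅.
States satisfying AX EG (c → a): ∅.
q0 ∉ Sat(AX EG (c → a)).

Does not hold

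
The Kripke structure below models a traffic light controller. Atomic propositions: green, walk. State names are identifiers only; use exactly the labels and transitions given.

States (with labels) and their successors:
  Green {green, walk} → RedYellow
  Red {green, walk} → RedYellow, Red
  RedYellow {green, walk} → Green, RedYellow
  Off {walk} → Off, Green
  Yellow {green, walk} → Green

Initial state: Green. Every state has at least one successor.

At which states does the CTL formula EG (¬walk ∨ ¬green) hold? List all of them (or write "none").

{Off}

States satisfying ¬walk ∨ ¬green: {Off}.
States satisfying EG (¬walk ∨ ¬green): {Off}.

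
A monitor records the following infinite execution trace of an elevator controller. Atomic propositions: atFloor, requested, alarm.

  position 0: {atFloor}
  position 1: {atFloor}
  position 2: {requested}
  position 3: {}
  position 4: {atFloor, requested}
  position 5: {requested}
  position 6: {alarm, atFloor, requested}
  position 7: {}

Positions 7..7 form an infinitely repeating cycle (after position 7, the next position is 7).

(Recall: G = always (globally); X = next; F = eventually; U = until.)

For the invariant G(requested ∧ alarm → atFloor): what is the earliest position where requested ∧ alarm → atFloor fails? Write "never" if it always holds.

requested ∧ alarm → atFloor holds at every position 0..7, and those are all the positions the trace ever visits, so the invariant G(requested ∧ alarm → atFloor) is never violated.

never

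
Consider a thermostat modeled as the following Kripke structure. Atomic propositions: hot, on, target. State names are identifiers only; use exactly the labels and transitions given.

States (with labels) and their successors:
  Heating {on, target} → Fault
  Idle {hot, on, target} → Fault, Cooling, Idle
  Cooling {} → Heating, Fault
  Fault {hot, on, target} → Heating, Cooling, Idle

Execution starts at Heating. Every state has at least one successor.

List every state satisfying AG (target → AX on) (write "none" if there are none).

States satisfying target → AX on: {Heating, Cooling}.
States satisfying AG (target → AX on): ∅.

none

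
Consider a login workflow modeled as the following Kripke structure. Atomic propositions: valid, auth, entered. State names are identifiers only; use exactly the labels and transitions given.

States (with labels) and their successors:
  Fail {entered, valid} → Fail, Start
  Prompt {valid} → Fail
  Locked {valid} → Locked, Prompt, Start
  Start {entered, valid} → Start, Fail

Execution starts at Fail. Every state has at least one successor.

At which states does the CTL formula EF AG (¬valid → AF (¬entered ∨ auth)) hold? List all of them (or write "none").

States satisfying AG (¬valid → AF (¬entered ∨ auth)): {Fail, Prompt, Locked, Start}.
States satisfying EF AG (¬valid → AF (¬entered ∨ auth)): {Fail, Prompt, Locked, Start}.

{Fail, Prompt, Locked, Start}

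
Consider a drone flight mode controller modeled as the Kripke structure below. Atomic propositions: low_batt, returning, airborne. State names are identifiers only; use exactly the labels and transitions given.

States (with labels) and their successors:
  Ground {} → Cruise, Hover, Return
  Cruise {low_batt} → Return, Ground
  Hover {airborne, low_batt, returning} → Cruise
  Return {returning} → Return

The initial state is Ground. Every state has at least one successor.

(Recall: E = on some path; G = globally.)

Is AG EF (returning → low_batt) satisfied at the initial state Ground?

Does not hold

States satisfying EF (returning → low_batt): {Ground, Cruise, Hover}.
States satisfying AG EF (returning → low_batt): ∅.
Return is reachable from Ground and violates EF (returning → low_batt), so AG fails at Ground.
Ground ∉ Sat(AG EF (returning → low_batt)).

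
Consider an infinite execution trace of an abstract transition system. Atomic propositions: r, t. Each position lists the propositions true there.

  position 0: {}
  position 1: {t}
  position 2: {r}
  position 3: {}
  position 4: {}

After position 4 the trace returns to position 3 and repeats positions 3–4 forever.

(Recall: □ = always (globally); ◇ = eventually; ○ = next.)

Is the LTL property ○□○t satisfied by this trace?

No

The position after 0 is 1; □○t is false there.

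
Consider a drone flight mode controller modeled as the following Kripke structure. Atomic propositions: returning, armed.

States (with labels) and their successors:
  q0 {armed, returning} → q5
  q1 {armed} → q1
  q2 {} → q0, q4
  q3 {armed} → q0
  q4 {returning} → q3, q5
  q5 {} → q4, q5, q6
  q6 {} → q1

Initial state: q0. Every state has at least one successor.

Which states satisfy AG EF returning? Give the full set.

States satisfying EF returning: {q0, q2, q3, q4, q5}.
States satisfying AG EF returning: ∅.

none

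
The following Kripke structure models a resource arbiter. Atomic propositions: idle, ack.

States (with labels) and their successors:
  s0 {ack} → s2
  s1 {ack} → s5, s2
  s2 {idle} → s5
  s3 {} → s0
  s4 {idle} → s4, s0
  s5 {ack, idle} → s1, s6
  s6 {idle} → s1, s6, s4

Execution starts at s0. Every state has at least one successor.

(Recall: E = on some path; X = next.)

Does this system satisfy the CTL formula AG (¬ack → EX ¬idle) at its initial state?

States satisfying ¬ack → EX ¬idle: {s0, s1, s3, s4, s5, s6}.
States satisfying AG (¬ack → EX ¬idle): ∅.
s2 is reachable from s0 and violates ¬ack → EX ¬idle, so AG fails at s0.
s0 ∉ Sat(AG (¬ack → EX ¬idle)).

No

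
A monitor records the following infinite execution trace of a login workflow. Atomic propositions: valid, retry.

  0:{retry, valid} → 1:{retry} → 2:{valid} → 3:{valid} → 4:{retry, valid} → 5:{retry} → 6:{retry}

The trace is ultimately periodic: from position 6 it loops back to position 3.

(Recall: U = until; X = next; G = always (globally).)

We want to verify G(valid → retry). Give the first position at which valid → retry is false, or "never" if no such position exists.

2

Check valid → retry at each position in order: 0 ✓, 1 ✓.
At position 2 the labels are {valid}, so valid → retry is false there. This is the first violation.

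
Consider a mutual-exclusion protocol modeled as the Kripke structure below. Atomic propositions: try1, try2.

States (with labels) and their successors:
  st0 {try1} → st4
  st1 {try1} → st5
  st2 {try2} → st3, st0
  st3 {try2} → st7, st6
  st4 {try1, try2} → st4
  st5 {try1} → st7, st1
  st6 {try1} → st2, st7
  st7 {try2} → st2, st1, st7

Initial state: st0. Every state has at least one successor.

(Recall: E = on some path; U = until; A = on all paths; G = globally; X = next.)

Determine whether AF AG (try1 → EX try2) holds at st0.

Yes

States satisfying AG (try1 → EX try2): {st0, st4}.
States satisfying AF AG (try1 → EX try2): {st0, st4}.
st0 ∈ Sat(AF AG (try1 → EX try2)).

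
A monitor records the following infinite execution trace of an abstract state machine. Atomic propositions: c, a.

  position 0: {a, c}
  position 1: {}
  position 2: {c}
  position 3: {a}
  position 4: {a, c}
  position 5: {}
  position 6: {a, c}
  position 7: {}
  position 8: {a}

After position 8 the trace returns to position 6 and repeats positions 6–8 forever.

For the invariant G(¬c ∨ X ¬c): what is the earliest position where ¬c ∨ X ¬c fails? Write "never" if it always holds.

¬c ∨ X ¬c holds at every position 0..8, and those are all the positions the trace ever visits, so the invariant G(¬c ∨ X ¬c) is never violated.

never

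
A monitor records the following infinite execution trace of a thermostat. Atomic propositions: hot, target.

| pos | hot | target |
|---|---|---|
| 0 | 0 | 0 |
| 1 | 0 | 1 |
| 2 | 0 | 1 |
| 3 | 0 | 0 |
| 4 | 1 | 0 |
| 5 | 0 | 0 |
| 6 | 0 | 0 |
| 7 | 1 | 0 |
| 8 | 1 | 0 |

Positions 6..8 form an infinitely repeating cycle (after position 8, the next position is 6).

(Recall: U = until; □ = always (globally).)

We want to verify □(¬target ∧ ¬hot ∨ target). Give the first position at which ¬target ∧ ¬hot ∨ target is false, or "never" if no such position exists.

4

Check ¬target ∧ ¬hot ∨ target at each position in order: 0 ✓, 1 ✓, 2 ✓, 3 ✓.
At position 4 the labels are {hot}, so ¬target ∧ ¬hot ∨ target is false there. This is the first violation.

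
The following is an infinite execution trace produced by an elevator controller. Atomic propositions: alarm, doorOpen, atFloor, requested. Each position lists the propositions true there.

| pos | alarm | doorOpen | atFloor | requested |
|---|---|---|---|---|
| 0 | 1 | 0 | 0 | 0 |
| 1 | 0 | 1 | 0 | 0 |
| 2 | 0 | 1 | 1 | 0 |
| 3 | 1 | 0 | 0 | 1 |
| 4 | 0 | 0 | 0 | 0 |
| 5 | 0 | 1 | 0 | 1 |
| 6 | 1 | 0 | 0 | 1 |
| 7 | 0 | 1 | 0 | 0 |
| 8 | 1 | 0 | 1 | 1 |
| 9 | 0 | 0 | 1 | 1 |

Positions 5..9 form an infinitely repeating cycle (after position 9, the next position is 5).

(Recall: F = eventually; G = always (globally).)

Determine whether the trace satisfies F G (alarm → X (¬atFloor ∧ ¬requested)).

G (alarm → X (¬atFloor ∧ ¬requested)) is false at every position 0..9, so it never becomes true and F G (alarm → X (¬atFloor ∧ ¬requested)) fails.

Does not hold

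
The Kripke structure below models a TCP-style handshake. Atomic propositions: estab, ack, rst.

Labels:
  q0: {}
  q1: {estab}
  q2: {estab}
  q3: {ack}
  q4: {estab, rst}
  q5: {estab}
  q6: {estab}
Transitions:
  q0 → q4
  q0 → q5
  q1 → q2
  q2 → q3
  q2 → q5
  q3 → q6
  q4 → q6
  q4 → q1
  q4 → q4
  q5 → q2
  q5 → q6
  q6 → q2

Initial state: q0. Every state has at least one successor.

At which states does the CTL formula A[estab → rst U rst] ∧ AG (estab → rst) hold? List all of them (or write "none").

none

States satisfying estab → rst: {q0, q3, q4}.
States satisfying rst: {q4}.
States satisfying A[estab → rst U rst]: {q4}.
States satisfying AG (estab → rst): ∅.
States satisfying A[estab → rst U rst] ∧ AG (estab → rst): ∅.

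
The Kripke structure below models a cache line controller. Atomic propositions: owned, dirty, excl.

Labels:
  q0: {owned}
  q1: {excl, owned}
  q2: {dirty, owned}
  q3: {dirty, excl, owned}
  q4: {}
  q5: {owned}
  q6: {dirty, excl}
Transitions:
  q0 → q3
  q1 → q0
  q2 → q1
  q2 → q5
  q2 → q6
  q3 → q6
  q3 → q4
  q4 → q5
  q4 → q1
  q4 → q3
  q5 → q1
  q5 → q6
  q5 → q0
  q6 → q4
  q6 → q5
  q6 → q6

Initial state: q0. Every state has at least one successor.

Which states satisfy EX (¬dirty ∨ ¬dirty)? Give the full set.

{q1, q2, q3, q4, q5, q6}

States satisfying ¬dirty ∨ ¬dirty: {q0, q1, q4, q5}.
States satisfying EX (¬dirty ∨ ¬dirty): {q1, q2, q3, q4, q5, q6}.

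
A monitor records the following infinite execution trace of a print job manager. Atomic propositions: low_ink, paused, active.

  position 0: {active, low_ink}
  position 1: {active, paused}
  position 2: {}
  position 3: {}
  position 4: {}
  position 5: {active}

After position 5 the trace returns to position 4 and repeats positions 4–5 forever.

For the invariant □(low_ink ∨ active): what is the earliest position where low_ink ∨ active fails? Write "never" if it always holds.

2

Check low_ink ∨ active at each position in order: 0 ✓, 1 ✓.
At position 2 the labels are {}, so low_ink ∨ active is false there. This is the first violation.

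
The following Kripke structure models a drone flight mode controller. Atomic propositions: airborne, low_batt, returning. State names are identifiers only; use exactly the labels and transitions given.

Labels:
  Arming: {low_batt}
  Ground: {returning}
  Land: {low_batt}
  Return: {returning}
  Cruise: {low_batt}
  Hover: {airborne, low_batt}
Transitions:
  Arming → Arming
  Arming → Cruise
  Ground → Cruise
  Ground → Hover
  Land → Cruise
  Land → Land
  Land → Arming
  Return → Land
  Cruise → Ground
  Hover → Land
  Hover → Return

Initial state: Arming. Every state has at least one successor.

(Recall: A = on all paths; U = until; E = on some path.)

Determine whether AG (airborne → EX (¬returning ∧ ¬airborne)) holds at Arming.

States satisfying airborne → EX (¬returning ∧ ¬airborne): {Arming, Ground, Land, Return, Cruise, Hover}.
States satisfying AG (airborne → EX (¬returning ∧ ¬airborne)): {Arming, Ground, Land, Return, Cruise, Hover}.
Every state reachable from Arming satisfies airborne → EX (¬returning ∧ ¬airborne).
Arming ∈ Sat(AG (airborne → EX (¬returning ∧ ¬airborne))).

Holds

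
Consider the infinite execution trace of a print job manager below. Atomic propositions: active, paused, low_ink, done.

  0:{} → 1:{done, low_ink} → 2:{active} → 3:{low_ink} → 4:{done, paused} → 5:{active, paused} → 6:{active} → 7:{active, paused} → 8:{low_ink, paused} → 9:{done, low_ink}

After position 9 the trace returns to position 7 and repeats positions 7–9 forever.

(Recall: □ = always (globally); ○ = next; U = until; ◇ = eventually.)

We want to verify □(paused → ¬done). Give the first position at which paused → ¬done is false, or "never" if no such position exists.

Check paused → ¬done at each position in order: 0 ✓, 1 ✓, 2 ✓, 3 ✓.
At position 4 the labels are {done, paused}, so paused → ¬done is false there. This is the first violation.

4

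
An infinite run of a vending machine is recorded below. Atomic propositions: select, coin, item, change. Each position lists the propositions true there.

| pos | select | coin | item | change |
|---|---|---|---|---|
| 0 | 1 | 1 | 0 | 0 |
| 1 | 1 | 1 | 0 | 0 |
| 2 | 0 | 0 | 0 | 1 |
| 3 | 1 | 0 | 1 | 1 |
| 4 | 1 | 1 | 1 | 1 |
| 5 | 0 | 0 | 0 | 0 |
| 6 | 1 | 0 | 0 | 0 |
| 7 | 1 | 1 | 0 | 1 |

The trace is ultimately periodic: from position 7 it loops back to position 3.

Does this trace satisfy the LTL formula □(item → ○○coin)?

No

item → ○○coin must hold at every position from 0 onward. It fails at position 3, so □(item → ○○coin) is false.
Positions where item holds: 3, 4.
Check ○○coin at each: 3→fails, 4→fails.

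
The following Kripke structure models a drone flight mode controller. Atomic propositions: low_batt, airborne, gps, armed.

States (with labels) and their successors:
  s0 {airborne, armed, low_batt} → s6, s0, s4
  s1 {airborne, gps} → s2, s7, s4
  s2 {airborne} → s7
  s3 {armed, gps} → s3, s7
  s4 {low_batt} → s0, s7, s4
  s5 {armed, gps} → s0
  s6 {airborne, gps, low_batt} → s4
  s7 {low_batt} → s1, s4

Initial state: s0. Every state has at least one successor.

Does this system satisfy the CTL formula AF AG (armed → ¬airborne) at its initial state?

States satisfying AG (armed → ¬airborne): ∅.
States satisfying AF AG (armed → ¬airborne): ∅.
There is a path from s0 along which AG (armed → ¬airborne) never holds.
s0 ∉ Sat(AF AG (armed → ¬airborne)).

Does not hold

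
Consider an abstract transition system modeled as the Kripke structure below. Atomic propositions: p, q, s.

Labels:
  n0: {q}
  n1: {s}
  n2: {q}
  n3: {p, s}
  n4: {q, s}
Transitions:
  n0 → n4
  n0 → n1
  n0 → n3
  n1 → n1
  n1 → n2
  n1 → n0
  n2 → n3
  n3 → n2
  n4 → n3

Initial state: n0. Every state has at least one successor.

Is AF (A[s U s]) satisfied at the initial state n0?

States satisfying A[s U s]: {n1, n3, n4}.
States satisfying AF (A[s U s]): {n0, n1, n2, n3, n4}.
n0 ∈ Sat(AF (A[s U s])).

Yes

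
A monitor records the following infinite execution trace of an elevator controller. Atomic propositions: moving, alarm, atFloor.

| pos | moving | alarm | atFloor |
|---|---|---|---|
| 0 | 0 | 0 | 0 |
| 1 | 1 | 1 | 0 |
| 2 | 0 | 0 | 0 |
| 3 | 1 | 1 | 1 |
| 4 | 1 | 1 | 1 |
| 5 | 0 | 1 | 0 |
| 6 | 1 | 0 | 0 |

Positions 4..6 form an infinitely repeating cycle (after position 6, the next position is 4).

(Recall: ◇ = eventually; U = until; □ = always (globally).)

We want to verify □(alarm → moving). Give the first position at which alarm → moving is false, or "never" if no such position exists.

Check alarm → moving at each position in order: 0 ✓, 1 ✓, 2 ✓, 3 ✓, 4 ✓.
At position 5 the labels are {alarm}, so alarm → moving is false there. This is the first violation.

5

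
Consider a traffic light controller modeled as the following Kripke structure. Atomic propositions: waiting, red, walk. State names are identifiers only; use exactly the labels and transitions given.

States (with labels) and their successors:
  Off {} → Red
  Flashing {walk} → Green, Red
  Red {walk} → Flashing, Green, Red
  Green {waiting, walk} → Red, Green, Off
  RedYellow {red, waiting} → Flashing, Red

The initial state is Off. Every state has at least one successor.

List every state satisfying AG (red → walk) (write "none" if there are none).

{Off, Flashing, Red, Green}

States satisfying red → walk: {Off, Flashing, Red, Green}.
States satisfying AG (red → walk): {Off, Flashing, Red, Green}.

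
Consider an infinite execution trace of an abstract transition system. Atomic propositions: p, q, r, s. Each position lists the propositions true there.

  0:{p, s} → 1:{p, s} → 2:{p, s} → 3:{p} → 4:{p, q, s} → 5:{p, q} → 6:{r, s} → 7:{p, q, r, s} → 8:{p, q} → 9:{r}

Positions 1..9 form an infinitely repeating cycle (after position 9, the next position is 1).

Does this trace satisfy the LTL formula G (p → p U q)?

p → p U q holds at every position 0..9, and those are all positions ever visited, so G (p → p U q) holds.
Positions where p holds: 0, 1, 2, 3, 4, 5, 7, 8.
Check p U q at each: 0→ok, 1→ok, 2→ok, 3→ok, 4→ok, 5→ok, 7→ok, 8→ok.

Yes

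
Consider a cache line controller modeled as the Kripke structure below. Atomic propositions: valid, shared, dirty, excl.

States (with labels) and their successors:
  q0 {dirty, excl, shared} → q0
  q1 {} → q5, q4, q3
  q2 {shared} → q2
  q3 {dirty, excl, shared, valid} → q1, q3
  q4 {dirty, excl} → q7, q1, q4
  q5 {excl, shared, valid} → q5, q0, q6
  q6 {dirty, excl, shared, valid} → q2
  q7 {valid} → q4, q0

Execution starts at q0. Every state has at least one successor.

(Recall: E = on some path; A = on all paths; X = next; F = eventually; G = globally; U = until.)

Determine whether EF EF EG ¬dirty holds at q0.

States satisfying EF EG ¬dirty: {q1, q2, q3, q4, q5, q6, q7}.
States satisfying EF EF EG ¬dirty: {q1, q2, q3, q4, q5, q6, q7}.
No suitable path/successor from q0 witnesses the formula.
q0 ∉ Sat(EF EF EG ¬dirty).

Does not hold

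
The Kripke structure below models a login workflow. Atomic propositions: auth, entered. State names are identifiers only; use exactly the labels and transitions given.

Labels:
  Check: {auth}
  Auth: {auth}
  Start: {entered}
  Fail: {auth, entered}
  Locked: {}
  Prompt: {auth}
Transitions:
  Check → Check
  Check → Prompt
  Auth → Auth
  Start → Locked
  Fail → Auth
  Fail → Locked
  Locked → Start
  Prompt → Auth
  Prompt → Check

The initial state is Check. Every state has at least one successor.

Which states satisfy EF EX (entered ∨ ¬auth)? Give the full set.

States satisfying EX (entered ∨ ¬auth): {Start, Fail, Locked}.
States satisfying EF EX (entered ∨ ¬auth): {Start, Fail, Locked}.

{Start, Fail, Locked}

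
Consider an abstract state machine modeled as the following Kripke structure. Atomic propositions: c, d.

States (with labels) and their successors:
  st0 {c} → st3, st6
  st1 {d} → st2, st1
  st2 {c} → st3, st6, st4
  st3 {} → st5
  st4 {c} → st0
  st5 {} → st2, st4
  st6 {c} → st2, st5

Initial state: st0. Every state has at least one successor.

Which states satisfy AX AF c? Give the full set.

States satisfying AF c: {st0, st2, st3, st4, st5, st6}.
States satisfying AX AF c: {st0, st2, st3, st4, st5, st6}.

{st0, st2, st3, st4, st5, st6}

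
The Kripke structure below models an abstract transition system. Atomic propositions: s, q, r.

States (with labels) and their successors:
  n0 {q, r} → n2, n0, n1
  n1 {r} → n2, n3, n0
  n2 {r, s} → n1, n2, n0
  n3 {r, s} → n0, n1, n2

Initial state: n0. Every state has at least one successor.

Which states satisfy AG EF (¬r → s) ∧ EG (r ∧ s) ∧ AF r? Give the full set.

{n2, n3}

States satisfying EF (¬r → s): {n0, n1, n2, n3}.
States satisfying AG EF (¬r → s): {n0, n1, n2, n3}.
States satisfying r ∧ s: {n2, n3}.
States satisfying EG (r ∧ s): {n2, n3}.
States satisfying r: {n0, n1, n2, n3}.
States satisfying AF r: {n0, n1, n2, n3}.
States satisfying EG (r ∧ s) ∧ AF r: {n2, n3}.
States satisfying AG EF (¬r → s) ∧ EG (r ∧ s) ∧ AF r: {n2, n3}.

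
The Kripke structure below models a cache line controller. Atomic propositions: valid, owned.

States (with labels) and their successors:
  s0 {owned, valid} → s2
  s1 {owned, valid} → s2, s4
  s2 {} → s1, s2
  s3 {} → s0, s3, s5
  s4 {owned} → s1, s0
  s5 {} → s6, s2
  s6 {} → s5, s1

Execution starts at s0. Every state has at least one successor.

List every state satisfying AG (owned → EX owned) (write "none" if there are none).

none

States satisfying owned → EX owned: {s1, s2, s3, s4, s5, s6}.
States satisfying AG (owned → EX owned): ∅.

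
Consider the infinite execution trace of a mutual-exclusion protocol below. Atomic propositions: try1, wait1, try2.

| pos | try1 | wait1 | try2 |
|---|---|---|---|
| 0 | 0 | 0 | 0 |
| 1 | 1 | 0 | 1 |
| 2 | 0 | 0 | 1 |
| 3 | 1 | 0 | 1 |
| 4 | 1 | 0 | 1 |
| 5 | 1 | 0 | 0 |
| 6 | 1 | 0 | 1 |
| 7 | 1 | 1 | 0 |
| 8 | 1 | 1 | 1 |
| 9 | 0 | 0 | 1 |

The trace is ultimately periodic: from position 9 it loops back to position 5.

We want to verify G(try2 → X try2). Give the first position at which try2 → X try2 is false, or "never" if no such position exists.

Check try2 → X try2 at each position in order: 0 ✓, 1 ✓, 2 ✓, 3 ✓.
At position 4 the labels are {try1, try2} and the next position 5 has {try1}, so try2 → X try2 is false there. This is the first violation.

4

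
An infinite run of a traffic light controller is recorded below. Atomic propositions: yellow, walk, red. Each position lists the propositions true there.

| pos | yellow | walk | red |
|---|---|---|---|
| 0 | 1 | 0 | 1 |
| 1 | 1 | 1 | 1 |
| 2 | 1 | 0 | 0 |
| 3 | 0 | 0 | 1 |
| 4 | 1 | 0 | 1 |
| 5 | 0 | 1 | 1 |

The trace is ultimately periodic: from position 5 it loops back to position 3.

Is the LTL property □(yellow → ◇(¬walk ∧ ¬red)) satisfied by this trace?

No

yellow → ◇(¬walk ∧ ¬red) must hold at every position from 0 onward. It fails at position 4, so □(yellow → ◇(¬walk ∧ ¬red)) is false.
Positions where yellow holds: 0, 1, 2, 4.
Check ◇(¬walk ∧ ¬red) at each: 0→ok, 1→ok, 2→ok, 4→fails.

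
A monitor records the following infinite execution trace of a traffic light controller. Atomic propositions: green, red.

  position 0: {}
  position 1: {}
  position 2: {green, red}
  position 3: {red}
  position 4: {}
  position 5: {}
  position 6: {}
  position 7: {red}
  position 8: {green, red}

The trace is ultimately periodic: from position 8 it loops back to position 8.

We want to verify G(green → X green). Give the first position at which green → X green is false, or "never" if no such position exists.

2

Check green → X green at each position in order: 0 ✓, 1 ✓.
At position 2 the labels are {green, red} and the next position 3 has {red}, so green → X green is false there. This is the first violation.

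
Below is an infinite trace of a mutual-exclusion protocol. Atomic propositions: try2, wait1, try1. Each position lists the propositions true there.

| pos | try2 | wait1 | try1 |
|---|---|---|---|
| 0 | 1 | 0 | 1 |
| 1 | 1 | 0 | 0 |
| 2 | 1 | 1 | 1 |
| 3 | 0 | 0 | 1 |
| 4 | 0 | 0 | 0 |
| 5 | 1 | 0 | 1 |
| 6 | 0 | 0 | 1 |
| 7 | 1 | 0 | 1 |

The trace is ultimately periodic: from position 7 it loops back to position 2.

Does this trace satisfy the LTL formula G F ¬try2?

Satisfied

F ¬try2 holds at every position 0..7, and those are all positions ever visited, so G F ¬try2 holds.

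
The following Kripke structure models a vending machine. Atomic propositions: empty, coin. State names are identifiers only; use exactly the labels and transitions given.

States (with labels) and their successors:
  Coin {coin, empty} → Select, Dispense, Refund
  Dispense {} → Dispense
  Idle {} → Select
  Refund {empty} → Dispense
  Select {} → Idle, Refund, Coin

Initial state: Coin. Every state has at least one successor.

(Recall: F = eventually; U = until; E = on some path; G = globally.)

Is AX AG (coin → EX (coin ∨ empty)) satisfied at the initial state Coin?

States satisfying AG (coin → EX (coin ∨ empty)): {Coin, Dispense, Idle, Refund, Select}.
States satisfying AX AG (coin → EX (coin ∨ empty)): {Coin, Dispense, Idle, Refund, Select}.
Coin ∈ Sat(AX AG (coin → EX (coin ∨ empty))).

Holds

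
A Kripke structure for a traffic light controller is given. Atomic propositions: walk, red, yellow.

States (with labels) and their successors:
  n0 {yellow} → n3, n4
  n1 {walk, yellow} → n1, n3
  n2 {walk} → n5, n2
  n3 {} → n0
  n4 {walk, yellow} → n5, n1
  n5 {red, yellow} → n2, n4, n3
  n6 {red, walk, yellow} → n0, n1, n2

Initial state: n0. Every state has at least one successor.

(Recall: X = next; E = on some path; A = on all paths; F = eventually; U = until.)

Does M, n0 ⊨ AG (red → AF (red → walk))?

States satisfying red → AF (red → walk): {n0, n1, n2, n3, n4, n5, n6}.
States satisfying AG (red → AF (red → walk)): {n0, n1, n2, n3, n4, n5, n6}.
Every state reachable from n0 satisfies red → AF (red → walk).
n0 ∈ Sat(AG (red → AF (red → walk))).

Yes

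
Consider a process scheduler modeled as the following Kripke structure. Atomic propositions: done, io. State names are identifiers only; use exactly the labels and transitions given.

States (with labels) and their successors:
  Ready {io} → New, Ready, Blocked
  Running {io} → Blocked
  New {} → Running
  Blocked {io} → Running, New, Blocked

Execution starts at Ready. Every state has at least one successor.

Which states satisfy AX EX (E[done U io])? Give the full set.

States satisfying EX (E[done U io]): {Ready, Running, New, Blocked}.
States satisfying AX EX (E[done U io]): {Ready, Running, New, Blocked}.

{Ready, Running, New, Blocked}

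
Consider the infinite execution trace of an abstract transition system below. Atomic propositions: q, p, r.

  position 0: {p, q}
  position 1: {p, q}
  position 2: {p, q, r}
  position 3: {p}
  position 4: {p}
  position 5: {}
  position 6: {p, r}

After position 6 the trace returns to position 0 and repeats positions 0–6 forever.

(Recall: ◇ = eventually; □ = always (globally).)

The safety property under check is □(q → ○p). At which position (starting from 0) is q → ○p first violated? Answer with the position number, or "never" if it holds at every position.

never

q → ○p holds at every position 0..6, and those are all the positions the trace ever visits, so the invariant □(q → ○p) is never violated.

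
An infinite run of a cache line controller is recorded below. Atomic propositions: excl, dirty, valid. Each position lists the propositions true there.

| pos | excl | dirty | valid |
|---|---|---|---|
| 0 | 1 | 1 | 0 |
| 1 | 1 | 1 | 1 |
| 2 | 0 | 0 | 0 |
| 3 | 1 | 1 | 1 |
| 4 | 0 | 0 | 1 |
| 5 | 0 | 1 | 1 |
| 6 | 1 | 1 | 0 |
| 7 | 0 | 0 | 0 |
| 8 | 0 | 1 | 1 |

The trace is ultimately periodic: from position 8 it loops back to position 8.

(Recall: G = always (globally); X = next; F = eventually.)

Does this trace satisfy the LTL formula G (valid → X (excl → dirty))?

valid → X (excl → dirty) holds at every position 0..8, and those are all positions ever visited, so G (valid → X (excl → dirty)) holds.
Positions where valid holds: 1, 3, 4, 5, 8.
Check X (excl → dirty) at each: 1→ok, 3→ok, 4→ok, 5→ok, 8→ok.

Satisfied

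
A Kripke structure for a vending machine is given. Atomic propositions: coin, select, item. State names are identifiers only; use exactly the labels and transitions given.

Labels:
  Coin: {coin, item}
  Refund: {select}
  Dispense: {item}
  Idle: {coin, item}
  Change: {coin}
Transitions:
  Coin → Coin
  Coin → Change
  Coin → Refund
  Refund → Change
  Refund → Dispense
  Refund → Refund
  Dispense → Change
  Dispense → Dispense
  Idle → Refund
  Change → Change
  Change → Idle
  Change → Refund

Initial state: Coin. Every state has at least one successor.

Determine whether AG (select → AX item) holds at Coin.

States satisfying select → AX item: {Coin, Dispense, Idle, Change}.
States satisfying AG (select → AX item): ∅.
Refund is reachable from Coin and violates select → AX item, so AG fails at Coin.
Coin ∉ Sat(AG (select → AX item)).

Does not hold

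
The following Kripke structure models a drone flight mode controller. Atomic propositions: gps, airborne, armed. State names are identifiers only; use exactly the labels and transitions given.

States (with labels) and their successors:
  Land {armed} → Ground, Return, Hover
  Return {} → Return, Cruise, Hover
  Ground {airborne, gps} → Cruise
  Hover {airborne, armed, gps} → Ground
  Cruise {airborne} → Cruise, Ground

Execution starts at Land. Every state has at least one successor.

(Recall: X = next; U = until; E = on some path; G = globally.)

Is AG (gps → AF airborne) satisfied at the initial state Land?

States satisfying gps → AF airborne: {Land, Return, Ground, Hover, Cruise}.
States satisfying AG (gps → AF airborne): {Land, Return, Ground, Hover, Cruise}.
Every state reachable from Land satisfies gps → AF airborne.
Land ∈ Sat(AG (gps → AF airborne)).

Holds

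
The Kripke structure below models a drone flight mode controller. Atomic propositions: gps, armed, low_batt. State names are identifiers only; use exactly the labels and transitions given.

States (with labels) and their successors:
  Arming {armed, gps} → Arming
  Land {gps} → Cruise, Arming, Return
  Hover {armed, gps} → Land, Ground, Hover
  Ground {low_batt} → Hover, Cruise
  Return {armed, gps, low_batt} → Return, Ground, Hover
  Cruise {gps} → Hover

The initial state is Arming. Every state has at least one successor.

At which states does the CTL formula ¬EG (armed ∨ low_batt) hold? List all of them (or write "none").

{Land, Cruise}

States satisfying armed ∨ low_batt: {Arming, Hover, Ground, Return}.
States satisfying EG (armed ∨ low_batt): {Arming, Hover, Ground, Return}.
States satisfying ¬EG (armed ∨ low_batt): {Land, Cruise}.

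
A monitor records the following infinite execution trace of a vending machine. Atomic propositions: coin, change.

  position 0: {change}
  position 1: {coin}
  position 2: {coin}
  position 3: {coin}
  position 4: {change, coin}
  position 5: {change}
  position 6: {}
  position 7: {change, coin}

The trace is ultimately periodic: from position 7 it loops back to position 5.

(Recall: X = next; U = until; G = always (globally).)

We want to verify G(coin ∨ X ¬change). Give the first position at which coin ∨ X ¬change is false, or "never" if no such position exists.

6

Check coin ∨ X ¬change at each position in order: 0 ✓, 1 ✓, 2 ✓, 3 ✓, 4 ✓, 5 ✓.
At position 6 the labels are {} and the next position 7 has {change, coin}, so coin ∨ X ¬change is false there. This is the first violation.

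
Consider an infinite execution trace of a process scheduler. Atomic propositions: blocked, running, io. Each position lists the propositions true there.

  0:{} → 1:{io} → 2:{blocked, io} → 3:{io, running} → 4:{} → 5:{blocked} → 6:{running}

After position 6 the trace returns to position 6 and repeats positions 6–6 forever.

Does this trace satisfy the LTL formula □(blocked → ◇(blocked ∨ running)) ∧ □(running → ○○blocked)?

blocked → ◇(blocked ∨ running) holds at every position 0..6, and those are all positions ever visited, so □(blocked → ◇(blocked ∨ running)) holds.
Positions where blocked holds: 2, 5.
Check ◇(blocked ∨ running) at each: 2→ok, 5→ok.
running → ○○blocked must hold at every position from 0 onward. It fails at position 6, so □(running → ○○blocked) is false.
Positions where running holds: 3, 6.
Check ○○blocked at each: 3→ok, 6→fails.
At position 0: □(blocked → ◇(blocked ∨ running)) is true; □(running → ○○blocked) is false; so □(blocked → ◇(blocked ∨ running)) ∧ □(running → ○○blocked) is false.

Violated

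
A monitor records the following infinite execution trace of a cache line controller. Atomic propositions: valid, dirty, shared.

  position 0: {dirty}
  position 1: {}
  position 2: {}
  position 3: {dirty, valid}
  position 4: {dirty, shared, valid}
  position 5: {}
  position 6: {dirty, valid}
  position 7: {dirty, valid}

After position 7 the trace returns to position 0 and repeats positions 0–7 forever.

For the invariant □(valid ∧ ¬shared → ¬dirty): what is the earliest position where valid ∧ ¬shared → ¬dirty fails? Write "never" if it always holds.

Check valid ∧ ¬shared → ¬dirty at each position in order: 0 ✓, 1 ✓, 2 ✓.
At position 3 the labels are {dirty, valid}, so valid ∧ ¬shared → ¬dirty is false there. This is the first violation.

3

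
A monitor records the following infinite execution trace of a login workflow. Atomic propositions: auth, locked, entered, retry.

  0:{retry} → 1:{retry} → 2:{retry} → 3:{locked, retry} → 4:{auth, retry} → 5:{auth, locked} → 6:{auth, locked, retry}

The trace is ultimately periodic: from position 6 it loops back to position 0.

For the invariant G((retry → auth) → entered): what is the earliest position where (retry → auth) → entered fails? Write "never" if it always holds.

Check (retry → auth) → entered at each position in order: 0 ✓, 1 ✓, 2 ✓, 3 ✓.
At position 4 the labels are {auth, retry}, so (retry → auth) → entered is false there. This is the first violation.

4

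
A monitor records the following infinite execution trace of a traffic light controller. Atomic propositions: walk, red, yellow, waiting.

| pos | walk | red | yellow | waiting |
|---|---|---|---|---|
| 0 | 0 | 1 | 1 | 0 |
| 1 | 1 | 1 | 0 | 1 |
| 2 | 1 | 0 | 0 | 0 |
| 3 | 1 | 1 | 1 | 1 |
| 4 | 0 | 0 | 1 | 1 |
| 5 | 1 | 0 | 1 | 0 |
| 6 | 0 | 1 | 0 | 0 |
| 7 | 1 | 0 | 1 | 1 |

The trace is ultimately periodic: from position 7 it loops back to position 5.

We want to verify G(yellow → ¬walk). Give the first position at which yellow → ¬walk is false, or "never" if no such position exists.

3

Check yellow → ¬walk at each position in order: 0 ✓, 1 ✓, 2 ✓.
At position 3 the labels are {red, waiting, walk, yellow}, so yellow → ¬walk is false there. This is the first violation.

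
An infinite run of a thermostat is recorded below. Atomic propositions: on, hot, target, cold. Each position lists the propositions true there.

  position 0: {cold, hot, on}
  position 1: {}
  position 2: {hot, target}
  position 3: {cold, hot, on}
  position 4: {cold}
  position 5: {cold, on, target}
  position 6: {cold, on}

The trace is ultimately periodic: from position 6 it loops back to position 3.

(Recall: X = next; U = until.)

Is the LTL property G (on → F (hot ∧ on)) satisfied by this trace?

Holds

on → F (hot ∧ on) holds at every position 0..6, and those are all positions ever visited, so G (on → F (hot ∧ on)) holds.
Positions where on holds: 0, 3, 5, 6.
Check F (hot ∧ on) at each: 0→ok, 3→ok, 5→ok, 6→ok.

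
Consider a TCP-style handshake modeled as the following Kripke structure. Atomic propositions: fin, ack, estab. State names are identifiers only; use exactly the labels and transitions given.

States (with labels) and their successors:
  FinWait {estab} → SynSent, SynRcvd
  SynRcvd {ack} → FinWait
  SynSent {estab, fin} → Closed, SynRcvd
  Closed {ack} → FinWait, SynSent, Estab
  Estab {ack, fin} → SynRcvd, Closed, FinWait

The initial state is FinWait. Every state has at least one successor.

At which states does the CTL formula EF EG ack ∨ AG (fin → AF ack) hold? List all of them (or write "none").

States satisfying EG ack: {Closed, Estab}.
States satisfying EF EG ack: {FinWait, SynRcvd, SynSent, Closed, Estab}.
States satisfying fin → AF ack: {FinWait, SynRcvd, SynSent, Closed, Estab}.
States satisfying AG (fin → AF ack): {FinWait, SynRcvd, SynSent, Closed, Estab}.
States satisfying EF EG ack ∨ AG (fin → AF ack): {FinWait, SynRcvd, SynSent, Closed, Estab}.

{FinWait, SynRcvd, SynSent, Closed, Estab}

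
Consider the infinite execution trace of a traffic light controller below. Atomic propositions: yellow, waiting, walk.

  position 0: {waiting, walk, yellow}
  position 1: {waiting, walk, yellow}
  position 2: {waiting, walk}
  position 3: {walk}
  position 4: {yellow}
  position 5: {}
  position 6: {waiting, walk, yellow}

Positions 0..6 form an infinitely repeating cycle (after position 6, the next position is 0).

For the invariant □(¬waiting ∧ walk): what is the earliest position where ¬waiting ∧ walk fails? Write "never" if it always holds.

At position 0 the labels are {waiting, walk, yellow}, so ¬waiting ∧ walk is false there. This is the first violation.

0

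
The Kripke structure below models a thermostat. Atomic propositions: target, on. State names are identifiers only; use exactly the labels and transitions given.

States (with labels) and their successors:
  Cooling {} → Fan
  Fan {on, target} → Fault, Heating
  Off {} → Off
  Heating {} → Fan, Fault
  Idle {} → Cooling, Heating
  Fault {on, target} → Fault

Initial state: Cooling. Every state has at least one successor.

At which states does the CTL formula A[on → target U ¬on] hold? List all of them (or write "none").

States satisfying on → target: {Cooling, Fan, Off, Heating, Idle, Fault}.
States satisfying ¬on: {Cooling, Off, Heating, Idle}.
States satisfying A[on → target U ¬on]: {Cooling, Off, Heating, Idle}.

{Cooling, Off, Heating, Idle}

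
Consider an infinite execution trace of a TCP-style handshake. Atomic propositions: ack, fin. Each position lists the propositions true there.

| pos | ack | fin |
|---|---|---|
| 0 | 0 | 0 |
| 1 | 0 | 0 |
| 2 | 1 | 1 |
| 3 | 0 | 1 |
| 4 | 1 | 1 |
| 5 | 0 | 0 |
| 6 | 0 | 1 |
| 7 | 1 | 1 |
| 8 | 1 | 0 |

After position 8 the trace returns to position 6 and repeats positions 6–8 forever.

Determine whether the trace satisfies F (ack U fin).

Holds

ack U fin holds at position 2, which is reachable from 0, so F (ack U fin) holds.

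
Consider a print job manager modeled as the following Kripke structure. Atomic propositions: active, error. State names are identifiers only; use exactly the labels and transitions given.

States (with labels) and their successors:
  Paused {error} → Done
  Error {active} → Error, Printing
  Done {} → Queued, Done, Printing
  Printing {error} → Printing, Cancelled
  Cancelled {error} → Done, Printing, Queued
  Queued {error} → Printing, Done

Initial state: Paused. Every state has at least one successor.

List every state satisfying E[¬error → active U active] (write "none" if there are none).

{Error}

States satisfying ¬error → active: {Paused, Error, Printing, Cancelled, Queued}.
States satisfying active: {Error}.
States satisfying E[¬error → active U active]: {Error}.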